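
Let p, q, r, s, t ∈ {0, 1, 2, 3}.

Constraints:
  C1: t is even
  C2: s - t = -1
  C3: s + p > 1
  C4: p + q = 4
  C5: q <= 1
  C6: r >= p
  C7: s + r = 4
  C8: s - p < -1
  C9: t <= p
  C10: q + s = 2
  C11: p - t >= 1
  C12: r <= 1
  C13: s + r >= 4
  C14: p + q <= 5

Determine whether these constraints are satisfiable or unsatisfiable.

From constraints 6 and 12: p ≤ r ≤ 1. From constraint 5: q ≤ 1. Hence p + q ≤ 2. But constraint 4 requires p + q = 4, and 4 > 2. Contradiction.

Unsatisfiable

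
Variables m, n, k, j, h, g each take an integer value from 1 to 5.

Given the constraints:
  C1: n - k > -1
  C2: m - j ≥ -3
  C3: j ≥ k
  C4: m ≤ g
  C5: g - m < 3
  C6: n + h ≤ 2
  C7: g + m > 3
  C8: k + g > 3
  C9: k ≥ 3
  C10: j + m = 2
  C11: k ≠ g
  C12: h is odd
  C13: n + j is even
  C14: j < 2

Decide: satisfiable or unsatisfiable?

Unsatisfiable

From constraints 3 and 9: j ≥ k and k ≥ 3, so j ≥ 3. From constraint 14: j ≤ 1. But 1 < 3, so no value of j works.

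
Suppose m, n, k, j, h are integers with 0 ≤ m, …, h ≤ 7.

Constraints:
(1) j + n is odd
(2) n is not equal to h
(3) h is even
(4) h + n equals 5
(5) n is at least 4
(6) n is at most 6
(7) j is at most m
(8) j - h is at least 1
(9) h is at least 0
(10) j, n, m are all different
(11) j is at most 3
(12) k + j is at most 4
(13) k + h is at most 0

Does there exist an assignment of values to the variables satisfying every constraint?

Satisfiable

One satisfying assignment is m = 3, n = 5, k = 0, j = 2, h = 0.
For the less obvious constraints — constraint 4: h + n = 5; constraint 8: j - h = 2; constraint 12: k + j = 2 — and the others hold by inspection.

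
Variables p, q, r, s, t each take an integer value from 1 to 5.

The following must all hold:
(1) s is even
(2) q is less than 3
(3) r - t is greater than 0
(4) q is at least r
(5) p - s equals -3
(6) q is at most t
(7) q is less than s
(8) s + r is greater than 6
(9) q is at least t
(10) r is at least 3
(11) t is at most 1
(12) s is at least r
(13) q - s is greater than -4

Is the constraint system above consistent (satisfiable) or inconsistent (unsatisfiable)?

From constraints 4 and 10: q ≥ r and r ≥ 3, so q ≥ 3. From constraints 6 and 11: q ≤ t and t ≤ 1, so q ≤ 1. But 1 < 3, so no value of q works.

Unsatisfiable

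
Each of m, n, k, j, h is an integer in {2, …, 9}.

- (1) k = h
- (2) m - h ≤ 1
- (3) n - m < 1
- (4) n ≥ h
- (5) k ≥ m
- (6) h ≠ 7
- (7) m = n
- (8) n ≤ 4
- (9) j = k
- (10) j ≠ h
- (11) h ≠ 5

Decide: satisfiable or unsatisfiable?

Unsatisfiable

From constraints 1 and 9, j = k = h, so j = h. But constraint 10 says j ≠ h. Contradiction.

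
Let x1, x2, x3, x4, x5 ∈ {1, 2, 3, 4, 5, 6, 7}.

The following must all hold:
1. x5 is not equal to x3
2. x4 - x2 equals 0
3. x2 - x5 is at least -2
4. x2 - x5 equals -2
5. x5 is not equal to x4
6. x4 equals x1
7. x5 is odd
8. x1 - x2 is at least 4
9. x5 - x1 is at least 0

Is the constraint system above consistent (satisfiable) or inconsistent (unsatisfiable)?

Unsatisfiable

Constraints 3, 8, and 9 give x2 − x5 ≥ -2, x5 − x1 ≥ 0, x1 − x2 ≥ 4.
Adding all 3 inequalities: the left sides telescope to 0, and the right sides sum to (-2) + 0 + 4 = 2. So 0 ≥ 2, which is false.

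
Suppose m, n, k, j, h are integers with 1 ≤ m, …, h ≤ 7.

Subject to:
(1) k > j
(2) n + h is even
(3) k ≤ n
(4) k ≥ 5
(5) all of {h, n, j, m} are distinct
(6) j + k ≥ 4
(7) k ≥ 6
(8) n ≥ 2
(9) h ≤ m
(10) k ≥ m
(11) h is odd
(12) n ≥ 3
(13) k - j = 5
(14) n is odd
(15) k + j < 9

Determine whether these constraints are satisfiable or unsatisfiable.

Satisfiable

Take m = 6, n = 7, k = 6, j = 1, h = 5. Then constraint 6: j + k = 7; constraint 13: k - j = 5, and every other listed constraint is also met.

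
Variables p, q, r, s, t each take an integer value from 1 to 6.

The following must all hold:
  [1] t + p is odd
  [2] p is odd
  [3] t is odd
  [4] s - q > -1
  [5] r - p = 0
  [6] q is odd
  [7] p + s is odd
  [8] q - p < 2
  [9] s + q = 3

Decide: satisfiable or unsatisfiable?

Unsatisfiable

Constraint 3 makes t odd and constraint 2 makes p odd, so t + p must be even. Constraint 1 says t + p is odd — contradiction.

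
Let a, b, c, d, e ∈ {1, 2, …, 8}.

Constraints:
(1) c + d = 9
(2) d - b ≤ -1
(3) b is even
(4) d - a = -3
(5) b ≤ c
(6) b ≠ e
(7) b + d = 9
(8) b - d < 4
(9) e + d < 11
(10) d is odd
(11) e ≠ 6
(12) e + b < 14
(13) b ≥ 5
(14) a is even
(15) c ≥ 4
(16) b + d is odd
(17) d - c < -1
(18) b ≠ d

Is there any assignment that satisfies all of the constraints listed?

Satisfiable

Take a = 6, b = 6, c = 6, d = 3, e = 7. Then constraint 1: c + d = 9; constraint 2: d - b = -3; constraint 4: d - a = -3, and every other listed constraint is also met.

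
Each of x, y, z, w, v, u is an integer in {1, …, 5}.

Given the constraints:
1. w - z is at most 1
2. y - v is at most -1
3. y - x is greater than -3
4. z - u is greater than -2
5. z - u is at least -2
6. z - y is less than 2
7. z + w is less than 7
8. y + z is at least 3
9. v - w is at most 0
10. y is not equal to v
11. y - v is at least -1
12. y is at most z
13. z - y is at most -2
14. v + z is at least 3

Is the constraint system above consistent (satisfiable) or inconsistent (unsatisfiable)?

Constraints 1, 2, 9, and 13 give w − v ≥ 0, v − y ≥ 1, y − z ≥ 2, z − w ≥ -1.
Adding all 4 inequalities: the left sides telescope to 0, and the right sides sum to 0 + 1 + 2 + (-1) = 2. So 0 ≥ 2, which is false.

Unsatisfiable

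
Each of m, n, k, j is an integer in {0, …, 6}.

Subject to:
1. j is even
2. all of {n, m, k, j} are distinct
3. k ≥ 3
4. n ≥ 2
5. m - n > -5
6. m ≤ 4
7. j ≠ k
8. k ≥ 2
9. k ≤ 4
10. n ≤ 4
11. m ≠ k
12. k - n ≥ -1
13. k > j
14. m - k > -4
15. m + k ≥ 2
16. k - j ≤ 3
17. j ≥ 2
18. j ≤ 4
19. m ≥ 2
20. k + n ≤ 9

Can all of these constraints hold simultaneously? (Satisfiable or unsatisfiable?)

Unsatisfiable

Constraints 4, 6, 8, 9, 10, 17, 18, and 19 confine each of n, m, k, j to the 3 values {2, …, 4}.
Constraint 2 requires all 4 of them to be distinct, but only 3 values are available — impossible by the pigeonhole principle.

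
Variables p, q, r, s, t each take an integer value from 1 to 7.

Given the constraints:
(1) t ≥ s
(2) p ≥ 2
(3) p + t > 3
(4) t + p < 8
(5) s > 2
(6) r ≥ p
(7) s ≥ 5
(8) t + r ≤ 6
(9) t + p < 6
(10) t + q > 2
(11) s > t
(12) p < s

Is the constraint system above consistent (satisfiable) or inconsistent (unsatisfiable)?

From constraints 1 and 7: t ≥ s ≥ 5. From constraints 2 and 6: r ≥ p ≥ 2. Hence t + r ≥ 7. But constraint 8 requires t + r ≤ 6, and 6 < 7. Contradiction.

Unsatisfiable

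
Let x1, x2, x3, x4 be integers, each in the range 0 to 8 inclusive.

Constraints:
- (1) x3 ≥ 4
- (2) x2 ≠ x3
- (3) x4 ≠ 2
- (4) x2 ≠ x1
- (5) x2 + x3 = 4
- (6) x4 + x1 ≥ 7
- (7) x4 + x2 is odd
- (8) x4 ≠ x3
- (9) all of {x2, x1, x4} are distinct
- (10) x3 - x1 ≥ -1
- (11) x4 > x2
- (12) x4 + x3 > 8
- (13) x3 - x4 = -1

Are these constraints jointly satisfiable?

Satisfiable

One satisfying assignment is x1 = 4, x2 = 0, x3 = 4, x4 = 5.
For the less obvious constraints — constraint 5: x2 + x3 = 4; constraint 6: x4 + x1 = 9; constraint 10: x3 - x1 = 0 — and the others hold by inspection.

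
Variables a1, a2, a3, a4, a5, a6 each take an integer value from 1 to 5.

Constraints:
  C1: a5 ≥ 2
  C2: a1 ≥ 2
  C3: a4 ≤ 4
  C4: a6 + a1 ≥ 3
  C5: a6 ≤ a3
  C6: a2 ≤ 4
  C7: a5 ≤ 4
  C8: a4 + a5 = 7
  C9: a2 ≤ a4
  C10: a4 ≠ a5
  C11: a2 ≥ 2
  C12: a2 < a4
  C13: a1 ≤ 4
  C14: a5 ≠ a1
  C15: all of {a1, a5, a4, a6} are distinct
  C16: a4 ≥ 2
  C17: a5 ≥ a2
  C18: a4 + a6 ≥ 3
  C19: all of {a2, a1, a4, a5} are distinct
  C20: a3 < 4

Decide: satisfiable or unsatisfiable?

Unsatisfiable

Constraints 1, 2, 3, 6, 7, 11, 13, and 16 confine each of a2, a1, a4, a5 to the 3 values {2, …, 4}.
Constraint 19 requires all 4 of them to be distinct, but only 3 values are available — impossible by the pigeonhole principle.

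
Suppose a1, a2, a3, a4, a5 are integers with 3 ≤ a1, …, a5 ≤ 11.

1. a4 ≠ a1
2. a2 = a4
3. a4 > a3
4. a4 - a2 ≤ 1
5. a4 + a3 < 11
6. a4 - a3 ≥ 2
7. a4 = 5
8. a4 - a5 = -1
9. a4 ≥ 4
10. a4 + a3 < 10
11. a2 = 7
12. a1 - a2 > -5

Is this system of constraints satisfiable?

Unsatisfiable

Constraint 11 fixes a2 = 7 and constraint 7 fixes a4 = 5, but constraint 2 requires a2 = a4. Since 7 ≠ 5, contradiction.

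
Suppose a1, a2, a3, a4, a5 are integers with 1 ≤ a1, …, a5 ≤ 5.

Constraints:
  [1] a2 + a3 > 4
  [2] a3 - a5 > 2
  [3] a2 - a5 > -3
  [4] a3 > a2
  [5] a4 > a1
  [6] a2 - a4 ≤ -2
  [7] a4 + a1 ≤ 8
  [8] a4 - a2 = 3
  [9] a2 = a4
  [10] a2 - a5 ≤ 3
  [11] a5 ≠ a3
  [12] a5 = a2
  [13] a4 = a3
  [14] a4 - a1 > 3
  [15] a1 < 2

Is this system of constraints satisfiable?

Unsatisfiable

From constraints 9, 12, and 13, a5 = a2 = a4 = a3, so a5 = a3. But constraint 11 says a5 ≠ a3. Contradiction.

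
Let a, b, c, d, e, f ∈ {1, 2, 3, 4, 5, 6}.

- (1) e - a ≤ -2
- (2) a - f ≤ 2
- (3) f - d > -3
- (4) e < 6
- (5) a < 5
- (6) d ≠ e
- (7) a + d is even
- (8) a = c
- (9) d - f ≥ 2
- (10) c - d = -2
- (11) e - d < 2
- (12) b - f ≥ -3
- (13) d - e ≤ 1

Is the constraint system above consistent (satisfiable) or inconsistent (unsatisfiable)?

Unsatisfiable

Constraints 1, 2, 9, and 13 give d − f ≥ 2, f − a ≥ -2, a − e ≥ 2, e − d ≥ -1.
Adding all 4 inequalities: the left sides telescope to 0, and the right sides sum to 2 + (-2) + 2 + (-1) = 1. So 0 ≥ 1, which is false.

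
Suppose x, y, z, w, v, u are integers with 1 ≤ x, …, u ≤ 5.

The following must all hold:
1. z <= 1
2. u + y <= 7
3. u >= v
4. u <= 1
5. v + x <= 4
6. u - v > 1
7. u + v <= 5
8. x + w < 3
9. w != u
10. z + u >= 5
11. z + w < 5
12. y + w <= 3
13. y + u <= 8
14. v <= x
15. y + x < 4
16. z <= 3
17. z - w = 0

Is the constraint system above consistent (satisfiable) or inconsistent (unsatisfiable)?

Unsatisfiable

From constraint 16: z ≤ 3. From constraint 4: u ≤ 1. Hence z + u ≤ 4. But constraint 10 requires z + u ≥ 5, and 5 > 4. Contradiction.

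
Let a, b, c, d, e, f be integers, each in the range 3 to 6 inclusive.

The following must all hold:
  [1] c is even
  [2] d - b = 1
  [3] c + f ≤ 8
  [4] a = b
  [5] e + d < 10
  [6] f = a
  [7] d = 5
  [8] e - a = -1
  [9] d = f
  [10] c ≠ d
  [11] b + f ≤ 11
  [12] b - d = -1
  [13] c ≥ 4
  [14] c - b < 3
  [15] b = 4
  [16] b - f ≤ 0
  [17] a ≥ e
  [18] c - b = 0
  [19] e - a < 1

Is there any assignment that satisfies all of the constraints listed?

Unsatisfiable

Constraint 7 fixes d = 5 and constraint 15 fixes b = 4. Constraints 4, 6, and 9 give d = f = a = b, so d = b. But 5 ≠ 4 — contradiction.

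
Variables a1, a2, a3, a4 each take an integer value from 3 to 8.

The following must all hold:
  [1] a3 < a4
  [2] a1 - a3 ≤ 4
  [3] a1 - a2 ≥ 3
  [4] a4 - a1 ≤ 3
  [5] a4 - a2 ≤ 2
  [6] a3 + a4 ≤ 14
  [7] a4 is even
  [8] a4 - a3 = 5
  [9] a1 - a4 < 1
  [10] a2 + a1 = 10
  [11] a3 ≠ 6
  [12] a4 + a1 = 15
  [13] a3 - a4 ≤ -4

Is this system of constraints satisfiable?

Unsatisfiable

Constraints 2, 3, 5, and 13 give a4 − a3 ≥ 4, a3 − a1 ≥ -4, a1 − a2 ≥ 3, a2 − a4 ≥ -2.
Adding all 4 inequalities: the left sides telescope to 0, and the right sides sum to 4 + (-4) + 3 + (-2) = 1. So 0 ≥ 1, which is false.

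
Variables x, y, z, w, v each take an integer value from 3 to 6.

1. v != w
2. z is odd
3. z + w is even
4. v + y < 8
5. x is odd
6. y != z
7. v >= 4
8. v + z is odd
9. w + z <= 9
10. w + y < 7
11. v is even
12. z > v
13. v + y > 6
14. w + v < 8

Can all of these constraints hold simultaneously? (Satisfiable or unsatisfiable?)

Take x = 3, y = 3, z = 5, w = 3, v = 4. Then constraint 4: v + y = 7; constraint 9: w + z = 8, and every other listed constraint is also met.

Satisfiable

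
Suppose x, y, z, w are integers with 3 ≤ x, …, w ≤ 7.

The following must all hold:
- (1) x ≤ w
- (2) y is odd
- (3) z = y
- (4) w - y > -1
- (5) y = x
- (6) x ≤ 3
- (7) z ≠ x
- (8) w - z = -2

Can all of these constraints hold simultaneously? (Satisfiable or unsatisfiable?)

From constraints 3 and 5, z = y = x, so z = x. But constraint 7 says z ≠ x. Contradiction.

Unsatisfiable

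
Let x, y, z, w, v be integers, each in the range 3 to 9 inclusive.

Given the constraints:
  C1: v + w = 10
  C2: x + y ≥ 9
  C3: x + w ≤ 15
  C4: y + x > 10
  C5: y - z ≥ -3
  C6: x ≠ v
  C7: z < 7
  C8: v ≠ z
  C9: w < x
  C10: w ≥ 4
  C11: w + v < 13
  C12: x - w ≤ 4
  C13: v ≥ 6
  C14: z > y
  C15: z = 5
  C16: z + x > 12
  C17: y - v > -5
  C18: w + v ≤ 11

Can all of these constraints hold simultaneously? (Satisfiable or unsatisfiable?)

Satisfiable

Try x = 8, y = 4, z = 5, w = 4, v = 6.
Check constraint 1: v + w = 10; constraint 2: x + y = 12. The remaining constraints are straightforward to verify.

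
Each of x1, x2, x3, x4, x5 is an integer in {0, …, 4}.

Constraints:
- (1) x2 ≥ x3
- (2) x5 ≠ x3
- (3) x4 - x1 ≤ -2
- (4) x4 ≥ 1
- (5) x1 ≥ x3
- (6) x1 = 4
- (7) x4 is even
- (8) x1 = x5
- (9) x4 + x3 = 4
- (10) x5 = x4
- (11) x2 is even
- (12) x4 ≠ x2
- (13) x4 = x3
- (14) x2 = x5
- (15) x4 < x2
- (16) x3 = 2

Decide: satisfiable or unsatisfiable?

Constraint 6 fixes x1 = 4 and constraint 16 fixes x3 = 2. Constraints 8, 10, and 13 give x1 = x5 = x4 = x3, so x1 = x3. But 4 ≠ 2 — contradiction.

Unsatisfiable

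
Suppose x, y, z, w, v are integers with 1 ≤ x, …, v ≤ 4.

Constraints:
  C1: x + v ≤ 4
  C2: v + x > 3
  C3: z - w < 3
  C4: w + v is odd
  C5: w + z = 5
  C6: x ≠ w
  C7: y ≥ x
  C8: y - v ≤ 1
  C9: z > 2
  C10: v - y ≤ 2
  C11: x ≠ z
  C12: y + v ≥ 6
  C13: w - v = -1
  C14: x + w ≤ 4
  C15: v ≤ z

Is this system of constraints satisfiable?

Setting (x, y, z, w, v) = (1, 4, 3, 2, 3) satisfies everything: constraint 1: x + v = 4; constraint 2: v + x = 4; constraint 3: z - w = 1, and the others follow.

Satisfiable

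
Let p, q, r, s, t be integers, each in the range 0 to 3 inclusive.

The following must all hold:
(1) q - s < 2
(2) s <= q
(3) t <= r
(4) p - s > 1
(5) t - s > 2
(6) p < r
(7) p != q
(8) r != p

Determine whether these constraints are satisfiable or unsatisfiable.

Satisfiable

Setting (p, q, r, s, t) = (2, 0, 3, 0, 3) satisfies everything: constraint 1: q - s = 0; constraint 4: p - s = 2; constraint 5: t - s = 3, and the others follow.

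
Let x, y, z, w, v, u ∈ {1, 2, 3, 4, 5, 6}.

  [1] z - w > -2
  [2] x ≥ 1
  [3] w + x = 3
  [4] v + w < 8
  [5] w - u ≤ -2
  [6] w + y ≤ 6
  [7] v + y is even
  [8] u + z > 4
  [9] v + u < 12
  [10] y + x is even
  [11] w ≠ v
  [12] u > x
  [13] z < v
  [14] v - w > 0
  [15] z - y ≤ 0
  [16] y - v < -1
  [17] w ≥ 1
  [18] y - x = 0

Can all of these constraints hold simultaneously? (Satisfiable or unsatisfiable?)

The assignment x = 1, y = 1, z = 1, w = 2, v = 3, u = 6 works:
  constraint 1 holds since z - w = -1.
  constraint 3 holds since w + x = 3.
The rest check out directly.

Satisfiable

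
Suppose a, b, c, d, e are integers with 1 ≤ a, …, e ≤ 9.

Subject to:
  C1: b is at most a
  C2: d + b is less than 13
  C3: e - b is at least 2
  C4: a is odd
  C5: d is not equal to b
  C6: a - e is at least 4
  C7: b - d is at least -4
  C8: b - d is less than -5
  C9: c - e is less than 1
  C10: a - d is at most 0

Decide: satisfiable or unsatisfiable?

Unsatisfiable

Constraints 3, 6, 7, and 10 give d − a ≥ 0, a − e ≥ 4, e − b ≥ 2, b − d ≥ -4.
Adding all 4 inequalities: the left sides telescope to 0, and the right sides sum to 0 + 4 + 2 + (-4) = 2. So 0 ≥ 2, which is false.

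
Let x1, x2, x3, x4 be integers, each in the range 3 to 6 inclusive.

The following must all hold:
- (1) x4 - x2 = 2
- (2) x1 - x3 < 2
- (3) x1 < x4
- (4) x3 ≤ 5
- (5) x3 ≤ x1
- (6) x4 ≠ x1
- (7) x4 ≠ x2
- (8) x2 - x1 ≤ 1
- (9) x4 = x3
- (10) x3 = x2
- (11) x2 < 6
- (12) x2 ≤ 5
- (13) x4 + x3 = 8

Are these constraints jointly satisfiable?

From constraints 9 and 10, x4 = x3 = x2, so x4 = x2. But constraint 7 says x4 ≠ x2. Contradiction.

Unsatisfiable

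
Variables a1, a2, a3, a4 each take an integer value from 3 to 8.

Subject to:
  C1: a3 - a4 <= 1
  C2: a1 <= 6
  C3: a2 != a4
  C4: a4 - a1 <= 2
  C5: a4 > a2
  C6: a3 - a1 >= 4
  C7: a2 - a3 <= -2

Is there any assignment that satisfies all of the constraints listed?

Constraints 1, 4, and 6 give a1 − a4 ≥ -2, a4 − a3 ≥ -1, a3 − a1 ≥ 4.
Adding all 3 inequalities: the left sides telescope to 0, and the right sides sum to (-2) + (-1) + 4 = 1. So 0 ≥ 1, which is false.

Unsatisfiable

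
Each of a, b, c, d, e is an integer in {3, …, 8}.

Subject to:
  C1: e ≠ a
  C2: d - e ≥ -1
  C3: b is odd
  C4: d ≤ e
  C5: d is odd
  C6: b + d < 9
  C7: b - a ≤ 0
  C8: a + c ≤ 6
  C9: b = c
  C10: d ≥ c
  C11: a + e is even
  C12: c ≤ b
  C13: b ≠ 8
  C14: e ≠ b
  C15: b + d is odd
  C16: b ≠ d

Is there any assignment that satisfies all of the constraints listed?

Unsatisfiable

Constraint 3 makes b odd and constraint 5 makes d odd, so b + d must be even. Constraint 15 says b + d is odd — contradiction.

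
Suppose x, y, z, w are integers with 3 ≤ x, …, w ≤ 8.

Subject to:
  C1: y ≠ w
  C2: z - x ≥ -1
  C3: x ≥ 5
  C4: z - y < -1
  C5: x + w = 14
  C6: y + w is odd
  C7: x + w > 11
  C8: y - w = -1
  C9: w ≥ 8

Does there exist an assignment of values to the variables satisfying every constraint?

One satisfying assignment is x = 6, y = 7, z = 5, w = 8.
For the less obvious constraints — constraint 2: z - x = -1; constraint 4: z - y = -2; constraint 5: x + w = 14 — and the others hold by inspection.

Satisfiable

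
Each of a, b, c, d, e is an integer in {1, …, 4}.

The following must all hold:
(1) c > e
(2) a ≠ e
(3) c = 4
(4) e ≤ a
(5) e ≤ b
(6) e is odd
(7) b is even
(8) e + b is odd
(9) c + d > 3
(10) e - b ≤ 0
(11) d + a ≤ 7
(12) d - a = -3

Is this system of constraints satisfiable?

Satisfiable

One satisfying assignment is a = 4, b = 4, c = 4, d = 1, e = 3.
For the less obvious constraints — constraint 9: c + d = 5; constraint 10: e - b = -1; constraint 11: d + a = 5 — and the others hold by inspection.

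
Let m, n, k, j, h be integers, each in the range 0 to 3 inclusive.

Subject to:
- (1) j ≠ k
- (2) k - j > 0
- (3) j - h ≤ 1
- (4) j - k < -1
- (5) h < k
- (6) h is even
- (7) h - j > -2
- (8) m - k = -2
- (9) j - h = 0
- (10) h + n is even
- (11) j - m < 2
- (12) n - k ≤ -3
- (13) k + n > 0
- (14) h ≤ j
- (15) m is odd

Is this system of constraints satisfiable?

Take m = 1, n = 0, k = 3, j = 0, h = 0. Then constraint 2: k - j = 3; constraint 3: j - h = 0, and every other listed constraint is also met.

Satisfiable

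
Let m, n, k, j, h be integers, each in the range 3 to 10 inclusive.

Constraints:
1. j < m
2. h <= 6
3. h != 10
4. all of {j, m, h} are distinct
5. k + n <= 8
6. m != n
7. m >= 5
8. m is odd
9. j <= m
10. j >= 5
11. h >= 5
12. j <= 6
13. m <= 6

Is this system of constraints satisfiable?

Unsatisfiable

Constraints 2, 7, 10, 11, 12, and 13 confine each of j, m, h to the 2 values {5, 6}.
Constraint 4 requires all 3 of them to be distinct, but only 2 values are available — impossible by the pigeonhole principle.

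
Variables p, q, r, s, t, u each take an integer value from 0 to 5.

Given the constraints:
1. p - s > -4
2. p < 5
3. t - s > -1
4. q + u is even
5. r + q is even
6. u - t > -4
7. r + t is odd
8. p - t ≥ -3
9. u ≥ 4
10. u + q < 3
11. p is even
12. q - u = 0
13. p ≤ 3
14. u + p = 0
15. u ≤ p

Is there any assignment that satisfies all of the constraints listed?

From constraints 9 and 15: p ≥ u and u ≥ 4, so p ≥ 4. From constraint 13: p ≤ 3. But 3 < 4, so no value of p works.

Unsatisfiable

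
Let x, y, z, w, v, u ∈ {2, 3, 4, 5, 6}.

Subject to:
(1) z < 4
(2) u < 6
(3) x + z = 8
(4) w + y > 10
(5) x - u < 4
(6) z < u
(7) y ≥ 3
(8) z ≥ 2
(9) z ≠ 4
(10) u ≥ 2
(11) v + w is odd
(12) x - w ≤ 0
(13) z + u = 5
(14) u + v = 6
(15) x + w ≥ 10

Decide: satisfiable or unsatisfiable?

Satisfiable

One satisfying assignment is x = 6, y = 6, z = 2, w = 6, v = 3, u = 3.
For the less obvious constraints — constraint 3: x + z = 8; constraint 4: w + y = 12; constraint 5: x - u = 3 — and the others hold by inspection.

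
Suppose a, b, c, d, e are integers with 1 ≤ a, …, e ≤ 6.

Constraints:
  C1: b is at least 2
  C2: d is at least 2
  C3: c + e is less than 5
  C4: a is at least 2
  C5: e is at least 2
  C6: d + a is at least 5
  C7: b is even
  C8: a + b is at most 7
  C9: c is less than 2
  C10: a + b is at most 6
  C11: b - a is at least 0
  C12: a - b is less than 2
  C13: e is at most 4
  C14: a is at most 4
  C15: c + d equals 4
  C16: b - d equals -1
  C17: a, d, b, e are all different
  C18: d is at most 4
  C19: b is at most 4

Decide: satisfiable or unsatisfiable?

Unsatisfiable

Constraints 1, 2, 4, 5, 13, 14, 18, and 19 confine each of a, d, b, e to the 3 values {2, …, 4}.
Constraint 17 requires all 4 of them to be distinct, but only 3 values are available — impossible by the pigeonhole principle.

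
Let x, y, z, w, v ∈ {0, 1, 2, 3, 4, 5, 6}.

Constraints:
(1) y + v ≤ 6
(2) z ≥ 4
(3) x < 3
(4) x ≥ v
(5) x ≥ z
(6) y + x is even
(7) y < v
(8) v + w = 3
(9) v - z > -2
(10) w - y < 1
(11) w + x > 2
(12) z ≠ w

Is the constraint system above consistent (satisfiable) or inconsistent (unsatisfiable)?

Unsatisfiable

From constraints 2 and 5: x ≥ z and z ≥ 4, so x ≥ 4. From constraint 3: x ≤ 2. But 2 < 4, so no value of x works.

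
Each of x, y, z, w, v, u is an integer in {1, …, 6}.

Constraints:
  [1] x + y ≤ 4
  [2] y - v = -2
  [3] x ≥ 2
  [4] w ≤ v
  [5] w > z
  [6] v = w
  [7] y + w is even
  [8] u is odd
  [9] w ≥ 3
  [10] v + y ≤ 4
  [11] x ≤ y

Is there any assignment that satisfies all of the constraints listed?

Unsatisfiable

From constraints 4 and 9: v ≥ w ≥ 3. From constraints 3 and 11: y ≥ x ≥ 2. Hence v + y ≥ 5. But constraint 10 requires v + y ≤ 4, and 4 < 5. Contradiction.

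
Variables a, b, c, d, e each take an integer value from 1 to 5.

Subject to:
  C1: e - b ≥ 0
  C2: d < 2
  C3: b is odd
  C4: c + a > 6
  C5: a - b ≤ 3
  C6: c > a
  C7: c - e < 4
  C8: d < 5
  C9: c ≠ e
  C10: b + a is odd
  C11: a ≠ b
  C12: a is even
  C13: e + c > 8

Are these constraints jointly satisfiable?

Setting (a, b, c, d, e) = (2, 1, 5, 1, 4) satisfies everything: constraint 1: e - b = 3; constraint 4: c + a = 7; constraint 5: a - b = 1, and the others follow.

Satisfiable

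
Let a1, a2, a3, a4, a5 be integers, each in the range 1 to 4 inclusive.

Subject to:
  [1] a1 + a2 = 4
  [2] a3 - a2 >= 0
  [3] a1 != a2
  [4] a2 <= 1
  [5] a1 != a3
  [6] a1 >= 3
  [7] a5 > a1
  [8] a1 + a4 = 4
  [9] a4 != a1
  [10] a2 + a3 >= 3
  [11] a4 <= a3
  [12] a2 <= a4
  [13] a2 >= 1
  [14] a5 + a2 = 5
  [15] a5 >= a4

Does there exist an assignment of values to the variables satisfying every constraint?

Satisfiable

The assignment a1 = 3, a2 = 1, a3 = 2, a4 = 1, a5 = 4 works:
  constraint 1 holds since a1 + a2 = 4.
  constraint 2 holds since a3 - a2 = 1.
The rest check out directly.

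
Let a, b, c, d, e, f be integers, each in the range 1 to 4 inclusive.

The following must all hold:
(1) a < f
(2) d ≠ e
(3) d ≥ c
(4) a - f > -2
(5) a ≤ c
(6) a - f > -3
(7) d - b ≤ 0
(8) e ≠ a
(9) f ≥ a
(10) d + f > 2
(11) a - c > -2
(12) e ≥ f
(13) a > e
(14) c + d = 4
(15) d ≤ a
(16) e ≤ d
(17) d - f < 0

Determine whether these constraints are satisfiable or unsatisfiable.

Unsatisfiable

Constraints 3, 5, 12, 13, and 17 give a ≤ c, c ≤ d, d < f, f ≤ e, e < a. Chaining: a ≤ c ≤ d < f ≤ e < a, which forces a < a — impossible.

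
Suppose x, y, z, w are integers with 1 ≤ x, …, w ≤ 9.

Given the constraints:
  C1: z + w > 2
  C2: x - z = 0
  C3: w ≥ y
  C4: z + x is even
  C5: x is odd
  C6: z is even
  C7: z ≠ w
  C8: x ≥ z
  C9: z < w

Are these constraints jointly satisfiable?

Constraint 6 makes z even and constraint 5 makes x odd, so z + x must be odd. Constraint 4 says z + x is even — contradiction.

Unsatisfiable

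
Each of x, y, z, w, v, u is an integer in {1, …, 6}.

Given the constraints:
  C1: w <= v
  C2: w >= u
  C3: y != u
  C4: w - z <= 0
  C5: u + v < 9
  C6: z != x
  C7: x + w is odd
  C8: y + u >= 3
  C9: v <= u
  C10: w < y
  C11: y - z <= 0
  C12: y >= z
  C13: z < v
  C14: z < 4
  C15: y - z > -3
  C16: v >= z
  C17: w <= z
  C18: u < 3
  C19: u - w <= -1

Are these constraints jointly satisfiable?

Unsatisfiable

Constraints 9, 10, 11, 13, and 19 give v ≤ u, u < w, w < y, y ≤ z, z < v. Chaining: v ≤ u < w < y ≤ z < v, which forces v < v — impossible.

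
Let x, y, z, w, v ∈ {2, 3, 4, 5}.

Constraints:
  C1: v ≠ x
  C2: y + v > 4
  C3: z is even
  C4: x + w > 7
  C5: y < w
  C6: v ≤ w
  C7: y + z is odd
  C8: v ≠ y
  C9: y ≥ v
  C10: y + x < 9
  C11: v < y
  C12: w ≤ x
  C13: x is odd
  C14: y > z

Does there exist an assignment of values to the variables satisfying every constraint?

Satisfiable

The assignment x = 5, y = 3, z = 2, w = 4, v = 2 works:
  constraint 2 holds since y + v = 5.
  constraint 4 holds since x + w = 9.
The rest check out directly.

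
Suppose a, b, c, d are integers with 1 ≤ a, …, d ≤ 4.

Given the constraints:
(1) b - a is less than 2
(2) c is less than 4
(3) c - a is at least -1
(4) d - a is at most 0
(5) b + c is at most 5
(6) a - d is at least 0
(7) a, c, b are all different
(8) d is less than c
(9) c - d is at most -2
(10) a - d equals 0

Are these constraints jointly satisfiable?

Constraints 3, 4, and 9 give c − a ≥ -1, a − d ≥ 0, d − c ≥ 2.
Adding all 3 inequalities: the left sides telescope to 0, and the right sides sum to (-1) + 0 + 2 = 1. So 0 ≥ 1, which is false.

Unsatisfiable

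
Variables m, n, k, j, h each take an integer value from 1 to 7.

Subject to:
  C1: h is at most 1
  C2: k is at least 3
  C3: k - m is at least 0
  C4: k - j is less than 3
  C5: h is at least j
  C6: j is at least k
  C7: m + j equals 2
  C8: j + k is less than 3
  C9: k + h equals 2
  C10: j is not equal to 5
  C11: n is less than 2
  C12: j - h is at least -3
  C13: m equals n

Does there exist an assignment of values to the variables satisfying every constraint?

From constraints 2 and 6: j ≥ k and k ≥ 3, so j ≥ 3. From constraints 1 and 5: j ≤ h and h ≤ 1, so j ≤ 1. But 1 < 3, so no value of j works.

Unsatisfiable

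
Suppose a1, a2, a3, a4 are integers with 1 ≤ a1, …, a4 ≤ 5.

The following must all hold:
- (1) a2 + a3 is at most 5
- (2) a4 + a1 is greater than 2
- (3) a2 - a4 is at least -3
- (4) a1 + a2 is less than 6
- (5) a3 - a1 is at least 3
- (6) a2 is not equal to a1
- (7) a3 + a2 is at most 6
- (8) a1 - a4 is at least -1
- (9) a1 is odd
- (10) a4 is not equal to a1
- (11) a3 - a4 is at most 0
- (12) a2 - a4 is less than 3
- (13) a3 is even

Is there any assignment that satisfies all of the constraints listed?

Constraints 5, 8, and 11 give a4 − a3 ≥ 0, a3 − a1 ≥ 3, a1 − a4 ≥ -1.
Adding all 3 inequalities: the left sides telescope to 0, and the right sides sum to 0 + 3 + (-1) = 2. So 0 ≥ 2, which is false.

Unsatisfiable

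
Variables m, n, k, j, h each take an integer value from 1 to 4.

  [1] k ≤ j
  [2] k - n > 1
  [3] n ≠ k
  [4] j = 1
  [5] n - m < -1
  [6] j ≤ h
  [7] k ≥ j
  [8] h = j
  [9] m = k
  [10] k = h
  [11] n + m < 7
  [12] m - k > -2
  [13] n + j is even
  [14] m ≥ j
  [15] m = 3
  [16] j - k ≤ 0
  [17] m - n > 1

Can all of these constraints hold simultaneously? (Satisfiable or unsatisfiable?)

Constraint 15 fixes m = 3 and constraint 4 fixes j = 1. Constraints 8, 9, and 10 give m = k = h = j, so m = j. But 3 ≠ 1 — contradiction.

Unsatisfiable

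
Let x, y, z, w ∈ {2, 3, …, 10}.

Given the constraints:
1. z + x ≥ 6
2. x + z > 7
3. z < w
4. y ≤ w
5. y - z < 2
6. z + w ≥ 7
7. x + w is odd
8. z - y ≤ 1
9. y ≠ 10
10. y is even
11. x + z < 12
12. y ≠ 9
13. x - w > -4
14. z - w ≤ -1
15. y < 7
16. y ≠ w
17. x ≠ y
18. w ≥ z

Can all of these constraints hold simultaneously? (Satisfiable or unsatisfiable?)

Satisfiable

Try x = 6, y = 4, z = 3, w = 7.
Check constraint 1: z + x = 9; constraint 2: x + z = 9. The remaining constraints are straightforward to verify.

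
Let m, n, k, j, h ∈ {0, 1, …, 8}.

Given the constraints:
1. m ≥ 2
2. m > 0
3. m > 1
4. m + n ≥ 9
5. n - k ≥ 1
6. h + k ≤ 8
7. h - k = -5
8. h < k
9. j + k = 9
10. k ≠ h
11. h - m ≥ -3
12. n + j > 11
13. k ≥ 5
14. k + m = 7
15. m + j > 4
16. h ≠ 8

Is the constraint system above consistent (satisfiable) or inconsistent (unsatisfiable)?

Satisfiable

Setting (m, n, k, j, h) = (2, 8, 5, 4, 0) satisfies everything: constraint 4: m + n = 10; constraint 5: n - k = 3, and the others follow.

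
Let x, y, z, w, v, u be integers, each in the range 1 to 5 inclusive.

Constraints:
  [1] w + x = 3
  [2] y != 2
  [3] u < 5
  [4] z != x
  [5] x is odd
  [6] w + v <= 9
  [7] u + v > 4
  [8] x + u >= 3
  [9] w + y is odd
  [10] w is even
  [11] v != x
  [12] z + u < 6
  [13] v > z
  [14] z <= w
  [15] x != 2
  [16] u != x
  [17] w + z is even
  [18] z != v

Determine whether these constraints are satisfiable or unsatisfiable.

Take x = 1, y = 3, z = 2, w = 2, v = 4, u = 2. Then constraint 1: w + x = 3; constraint 6: w + v = 6, and every other listed constraint is also met.

Satisfiable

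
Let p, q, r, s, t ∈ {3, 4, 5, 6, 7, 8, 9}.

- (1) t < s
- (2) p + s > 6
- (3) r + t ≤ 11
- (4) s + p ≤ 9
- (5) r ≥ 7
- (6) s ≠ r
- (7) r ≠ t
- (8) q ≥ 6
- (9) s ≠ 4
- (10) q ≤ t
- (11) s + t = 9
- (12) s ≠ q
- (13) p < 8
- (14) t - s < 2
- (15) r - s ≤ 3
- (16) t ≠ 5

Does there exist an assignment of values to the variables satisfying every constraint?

Unsatisfiable

From constraint 5: r ≥ 7. From constraints 8 and 10: t ≥ q ≥ 6. Hence r + t ≥ 13. But constraint 3 requires r + t ≤ 11, and 11 < 13. Contradiction.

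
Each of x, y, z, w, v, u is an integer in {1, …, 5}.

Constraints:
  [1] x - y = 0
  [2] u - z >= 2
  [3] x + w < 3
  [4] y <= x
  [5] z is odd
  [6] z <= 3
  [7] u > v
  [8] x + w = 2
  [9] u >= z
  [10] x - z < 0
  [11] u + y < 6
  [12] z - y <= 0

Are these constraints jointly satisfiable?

Unsatisfiable

Constraints 4, 10, and 12 give z ≤ y, y ≤ x, x < z. Chaining: z ≤ y ≤ x < z, which forces z < z — impossible.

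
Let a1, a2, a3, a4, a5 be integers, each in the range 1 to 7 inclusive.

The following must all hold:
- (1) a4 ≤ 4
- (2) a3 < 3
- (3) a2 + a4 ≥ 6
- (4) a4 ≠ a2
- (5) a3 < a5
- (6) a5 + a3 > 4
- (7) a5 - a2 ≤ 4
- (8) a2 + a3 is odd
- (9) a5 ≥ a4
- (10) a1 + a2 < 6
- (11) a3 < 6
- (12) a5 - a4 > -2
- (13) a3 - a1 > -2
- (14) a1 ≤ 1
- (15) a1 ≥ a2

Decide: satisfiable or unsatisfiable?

From constraints 14 and 15: a2 ≤ a1 ≤ 1. From constraint 1: a4 ≤ 4. Hence a2 + a4 ≤ 5. But constraint 3 requires a2 + a4 ≥ 6, and 6 > 5. Contradiction.

Unsatisfiable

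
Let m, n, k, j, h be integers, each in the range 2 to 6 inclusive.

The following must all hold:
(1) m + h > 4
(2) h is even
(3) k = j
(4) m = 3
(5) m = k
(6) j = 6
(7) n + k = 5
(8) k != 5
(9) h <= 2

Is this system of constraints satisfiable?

Unsatisfiable

Constraint 4 fixes m = 3 and constraint 6 fixes j = 6. Constraints 3 and 5 give m = k = j, so m = j. But 3 ≠ 6 — contradiction.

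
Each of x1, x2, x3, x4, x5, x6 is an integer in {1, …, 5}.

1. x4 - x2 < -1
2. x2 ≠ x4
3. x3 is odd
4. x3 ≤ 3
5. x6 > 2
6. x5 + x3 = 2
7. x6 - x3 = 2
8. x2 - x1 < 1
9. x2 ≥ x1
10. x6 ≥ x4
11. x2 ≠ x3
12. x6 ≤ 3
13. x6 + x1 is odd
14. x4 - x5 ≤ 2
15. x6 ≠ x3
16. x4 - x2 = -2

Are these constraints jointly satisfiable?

One satisfying assignment is x1 = 4, x2 = 4, x3 = 1, x4 = 2, x5 = 1, x6 = 3.
For the less obvious constraints — constraint 1: x4 - x2 = -2; constraint 6: x5 + x3 = 2; constraint 7: x6 - x3 = 2 — and the others hold by inspection.

Satisfiable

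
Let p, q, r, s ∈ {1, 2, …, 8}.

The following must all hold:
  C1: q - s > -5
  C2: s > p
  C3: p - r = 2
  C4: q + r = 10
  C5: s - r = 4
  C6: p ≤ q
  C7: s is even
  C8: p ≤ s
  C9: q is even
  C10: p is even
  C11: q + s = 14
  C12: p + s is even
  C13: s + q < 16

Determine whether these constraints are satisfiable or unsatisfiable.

Try p = 6, q = 6, r = 4, s = 8.
Check constraint 1: q - s = -2; constraint 3: p - r = 2; constraint 4: q + r = 10. The remaining constraints are straightforward to verify.

Satisfiable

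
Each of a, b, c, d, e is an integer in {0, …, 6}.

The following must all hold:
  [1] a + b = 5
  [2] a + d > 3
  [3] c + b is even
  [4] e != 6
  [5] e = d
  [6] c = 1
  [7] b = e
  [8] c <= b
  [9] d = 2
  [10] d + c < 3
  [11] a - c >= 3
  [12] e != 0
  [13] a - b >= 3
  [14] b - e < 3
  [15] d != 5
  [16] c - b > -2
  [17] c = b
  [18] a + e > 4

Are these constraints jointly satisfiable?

Unsatisfiable

Constraint 6 fixes c = 1 and constraint 9 fixes d = 2. Constraints 5, 7, and 17 give c = b = e = d, so c = d. But 1 ≠ 2 — contradiction.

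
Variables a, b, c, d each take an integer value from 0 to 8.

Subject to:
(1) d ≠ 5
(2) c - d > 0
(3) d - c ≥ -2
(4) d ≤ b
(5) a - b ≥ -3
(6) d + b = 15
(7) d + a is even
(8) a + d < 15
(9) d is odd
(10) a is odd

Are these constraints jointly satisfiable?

One satisfying assignment is a = 5, b = 8, c = 8, d = 7.
For the less obvious constraints — constraint 2: c - d = 1; constraint 3: d - c = -1 — and the others hold by inspection.

Satisfiable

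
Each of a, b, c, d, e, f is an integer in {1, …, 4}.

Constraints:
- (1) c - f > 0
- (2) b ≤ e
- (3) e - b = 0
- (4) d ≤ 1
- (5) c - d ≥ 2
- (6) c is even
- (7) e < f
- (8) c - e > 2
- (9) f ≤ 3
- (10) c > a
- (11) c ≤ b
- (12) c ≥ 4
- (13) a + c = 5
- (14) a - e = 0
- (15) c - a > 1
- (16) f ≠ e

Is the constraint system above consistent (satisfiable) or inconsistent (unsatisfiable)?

Constraints 1, 2, 7, and 11 give e < f, f < c, c ≤ b, b ≤ e. Chaining: e < f < c ≤ b ≤ e, which forces e < e — impossible.

Unsatisfiable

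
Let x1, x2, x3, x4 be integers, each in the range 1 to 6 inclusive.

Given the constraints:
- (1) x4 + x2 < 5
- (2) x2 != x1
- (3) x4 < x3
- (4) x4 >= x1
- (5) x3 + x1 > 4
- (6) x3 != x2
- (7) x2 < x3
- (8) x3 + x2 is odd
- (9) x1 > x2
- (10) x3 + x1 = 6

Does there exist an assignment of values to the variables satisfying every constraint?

Satisfiable

Try x1 = 2, x2 = 1, x3 = 4, x4 = 2.
Check constraint 1: x4 + x2 = 3; constraint 5: x3 + x1 = 6; constraint 10: x3 + x1 = 6. The remaining constraints are straightforward to verify.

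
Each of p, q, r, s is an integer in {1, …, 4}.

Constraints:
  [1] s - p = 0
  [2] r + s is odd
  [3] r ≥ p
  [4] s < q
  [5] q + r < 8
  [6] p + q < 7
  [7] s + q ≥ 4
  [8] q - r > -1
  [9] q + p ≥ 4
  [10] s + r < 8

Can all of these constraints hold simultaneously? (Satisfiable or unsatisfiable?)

Satisfiable

Setting (p, q, r, s) = (2, 3, 3, 2) satisfies everything: constraint 1: s - p = 0; constraint 5: q + r = 6; constraint 6: p + q = 5, and the others follow.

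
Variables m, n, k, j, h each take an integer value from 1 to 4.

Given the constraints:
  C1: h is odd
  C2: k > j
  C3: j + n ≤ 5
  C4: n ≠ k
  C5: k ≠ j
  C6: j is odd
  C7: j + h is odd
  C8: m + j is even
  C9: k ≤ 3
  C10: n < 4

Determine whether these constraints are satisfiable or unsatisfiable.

Constraint 6 makes j odd and constraint 1 makes h odd, so j + h must be even. Constraint 7 says j + h is odd — contradiction.

Unsatisfiable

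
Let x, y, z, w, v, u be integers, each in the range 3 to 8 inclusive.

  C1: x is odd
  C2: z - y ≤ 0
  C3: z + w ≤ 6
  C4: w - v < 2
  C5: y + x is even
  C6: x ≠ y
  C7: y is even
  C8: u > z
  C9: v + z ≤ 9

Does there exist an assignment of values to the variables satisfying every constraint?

Constraint 7 makes y even and constraint 1 makes x odd, so y + x must be odd. Constraint 5 says y + x is even — contradiction.

Unsatisfiable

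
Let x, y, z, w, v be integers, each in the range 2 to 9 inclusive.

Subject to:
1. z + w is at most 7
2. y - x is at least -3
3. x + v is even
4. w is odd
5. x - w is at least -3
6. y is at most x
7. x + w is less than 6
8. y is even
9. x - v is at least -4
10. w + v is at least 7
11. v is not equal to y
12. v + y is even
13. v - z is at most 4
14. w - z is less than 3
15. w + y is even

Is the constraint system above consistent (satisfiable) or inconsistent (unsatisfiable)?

Unsatisfiable

Constraint 4 makes w odd and constraint 8 makes y even, so w + y must be odd. Constraint 15 says w + y is even — contradiction.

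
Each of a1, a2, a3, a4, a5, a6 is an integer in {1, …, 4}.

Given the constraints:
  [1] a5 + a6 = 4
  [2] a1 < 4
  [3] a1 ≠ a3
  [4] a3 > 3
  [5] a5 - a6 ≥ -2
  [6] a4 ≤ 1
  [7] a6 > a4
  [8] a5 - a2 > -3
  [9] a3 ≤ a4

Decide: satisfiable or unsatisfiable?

From constraint 4: a3 ≥ 4. From constraints 6 and 9: a3 ≤ a4 and a4 ≤ 1, so a3 ≤ 1. But 1 < 4, so no value of a3 works.

Unsatisfiable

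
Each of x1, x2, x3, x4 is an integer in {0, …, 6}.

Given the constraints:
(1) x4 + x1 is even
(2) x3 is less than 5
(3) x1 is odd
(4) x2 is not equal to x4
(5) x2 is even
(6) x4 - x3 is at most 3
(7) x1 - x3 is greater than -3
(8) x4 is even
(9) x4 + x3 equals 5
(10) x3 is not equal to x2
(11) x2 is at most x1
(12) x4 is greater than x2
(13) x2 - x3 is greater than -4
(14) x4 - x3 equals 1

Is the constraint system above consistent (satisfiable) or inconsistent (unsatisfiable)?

Constraint 8 makes x4 even and constraint 3 makes x1 odd, so x4 + x1 must be odd. Constraint 1 says x4 + x1 is even — contradiction.

Unsatisfiable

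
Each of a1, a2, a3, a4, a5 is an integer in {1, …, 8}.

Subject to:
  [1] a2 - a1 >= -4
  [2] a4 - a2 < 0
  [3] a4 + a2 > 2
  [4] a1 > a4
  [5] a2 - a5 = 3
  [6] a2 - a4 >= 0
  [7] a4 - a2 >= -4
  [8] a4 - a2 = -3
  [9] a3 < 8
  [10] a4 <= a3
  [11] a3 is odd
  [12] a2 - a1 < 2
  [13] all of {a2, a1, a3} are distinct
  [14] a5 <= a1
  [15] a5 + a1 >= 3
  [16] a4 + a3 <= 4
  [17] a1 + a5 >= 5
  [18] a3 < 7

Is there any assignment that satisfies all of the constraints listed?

Satisfiable

Try a1 = 5, a2 = 4, a3 = 1, a4 = 1, a5 = 1.
Check constraint 1: a2 - a1 = -1; constraint 2: a4 - a2 = -3; constraint 3: a4 + a2 = 5. The remaining constraints are straightforward to verify.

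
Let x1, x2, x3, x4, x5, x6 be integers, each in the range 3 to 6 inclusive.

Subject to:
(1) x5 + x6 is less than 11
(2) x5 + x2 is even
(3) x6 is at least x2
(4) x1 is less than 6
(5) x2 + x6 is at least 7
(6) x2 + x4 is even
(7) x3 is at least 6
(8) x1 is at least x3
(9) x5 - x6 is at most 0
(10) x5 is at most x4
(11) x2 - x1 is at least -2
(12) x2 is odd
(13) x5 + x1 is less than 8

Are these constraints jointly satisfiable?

Unsatisfiable

From constraints 7 and 8: x1 ≥ x3 and x3 ≥ 6, so x1 ≥ 6. From constraint 4: x1 ≤ 5. But 5 < 6, so no value of x1 works.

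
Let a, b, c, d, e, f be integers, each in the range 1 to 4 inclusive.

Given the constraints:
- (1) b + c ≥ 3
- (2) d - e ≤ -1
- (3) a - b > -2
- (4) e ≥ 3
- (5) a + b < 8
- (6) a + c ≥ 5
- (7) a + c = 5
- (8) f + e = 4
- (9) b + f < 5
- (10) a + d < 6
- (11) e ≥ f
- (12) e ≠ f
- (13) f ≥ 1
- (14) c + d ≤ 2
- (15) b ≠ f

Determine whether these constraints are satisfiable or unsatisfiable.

One satisfying assignment is a = 4, b = 3, c = 1, d = 1, e = 3, f = 1.
For the less obvious constraints — constraint 1: b + c = 4; constraint 2: d - e = -2; constraint 3: a - b = 1 — and the others hold by inspection.

Satisfiable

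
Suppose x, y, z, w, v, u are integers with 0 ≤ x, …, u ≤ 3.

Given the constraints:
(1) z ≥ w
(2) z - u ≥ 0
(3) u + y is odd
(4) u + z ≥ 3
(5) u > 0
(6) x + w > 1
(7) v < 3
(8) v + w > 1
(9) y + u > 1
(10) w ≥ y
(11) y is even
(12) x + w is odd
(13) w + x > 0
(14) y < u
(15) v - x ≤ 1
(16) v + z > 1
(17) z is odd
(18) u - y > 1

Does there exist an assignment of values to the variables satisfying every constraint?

Satisfiable

One satisfying assignment is x = 0, y = 0, z = 3, w = 3, v = 0, u = 3.
For the less obvious constraints — constraint 2: z - u = 0; constraint 4: u + z = 6; constraint 6: x + w = 3 — and the others hold by inspection.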